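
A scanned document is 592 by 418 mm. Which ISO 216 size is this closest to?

Aspect ratio 592/418 ≈ 1.416 — close to the ISO √2 ≈ 1.414.
In the A-series (A0 area = 1 m²): A2 = 420 × 594 mm.
Off by 4 mm total — nearest standard size.

A2 (420 × 594 mm)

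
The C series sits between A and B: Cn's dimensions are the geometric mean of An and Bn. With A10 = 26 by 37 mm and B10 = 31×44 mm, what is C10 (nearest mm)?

28 × 40 mm

Short side: √(26 · 31) = √806 ≈ 28.4 → 28 mm
Long side: √(37 · 44) = √1628 ≈ 40.3 → 40 mm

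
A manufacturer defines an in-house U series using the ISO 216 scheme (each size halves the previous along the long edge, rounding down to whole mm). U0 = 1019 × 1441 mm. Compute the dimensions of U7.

U1 = 720 × 1019 mm (from U0 by 1 halving).
U2: ⌊1019/2⌋ × 720 = 509 × 720 mm
U3: ⌊720/2⌋ × 509 = 360 × 509 mm
U4: ⌊509/2⌋ × 360 = 254 × 360 mm
U5: ⌊360/2⌋ × 254 = 180 × 254 mm
U6: ⌊254/2⌋ × 180 = 127 × 180 mm
U7: ⌊180/2⌋ × 127 = 90 × 127 mm

90 × 127 mm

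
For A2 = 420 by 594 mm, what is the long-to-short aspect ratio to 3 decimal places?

1.414

594 / 420 = 1.414
Matches √2 ≈ 1.414 — the ISO 216 defining ratio.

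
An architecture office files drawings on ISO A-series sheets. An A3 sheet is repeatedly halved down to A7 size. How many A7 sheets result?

16

A3 = 297 × 420 mm; A7 = 74 × 105 mm.
Each halving step doubles the count; 4 steps from A3 to A7.
2^4 = 16.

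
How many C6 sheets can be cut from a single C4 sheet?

Each ISO step halves the sheet: 1 × C4 → 2 × C5 → 4 × C6
From C4 to C6 is 2 halving steps: 2^2 = 4.

4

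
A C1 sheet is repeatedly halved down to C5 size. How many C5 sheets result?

C1 = 648 × 917 mm; C5 = 162 × 229 mm.
Each halving step doubles the count; 4 steps from C1 to C5.
2^4 = 16.

16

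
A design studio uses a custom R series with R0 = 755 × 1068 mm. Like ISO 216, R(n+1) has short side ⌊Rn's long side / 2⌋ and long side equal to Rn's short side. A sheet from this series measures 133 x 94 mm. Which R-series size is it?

R0: 755 × 1068 mm
R1: 534 × 755 mm
R2: 377 × 534 mm
R3: 267 × 377 mm
R4: 188 × 267 mm
R5: 133 × 188 mm
R6: 94 × 133 mm
R7: 66 × 94 mm
→ matches R6.

R6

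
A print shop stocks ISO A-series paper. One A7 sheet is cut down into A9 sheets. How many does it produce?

4

A7 = 74 × 105 mm; A9 = 37 × 52 mm.
Each halving step doubles the count; 2 steps from A7 to A9.
2^2 = 4.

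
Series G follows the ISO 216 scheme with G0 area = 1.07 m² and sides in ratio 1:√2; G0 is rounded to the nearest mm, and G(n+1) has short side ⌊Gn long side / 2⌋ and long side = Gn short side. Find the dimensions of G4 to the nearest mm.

217 × 307 mm

Let G0's short side be w mm. w · w√2 = 1.07 m² = 1,070,000 mm², so w ≈ 869.8 mm and w√2 ≈ 1230.1 mm → G0 = 870 × 1230 mm.
G1: ⌊1230/2⌋ × 870 = 615 × 870 mm
G2: ⌊870/2⌋ × 615 = 435 × 615 mm
G3: ⌊615/2⌋ × 435 = 307 × 435 mm
G4: ⌊435/2⌋ × 307 = 217 × 307 mm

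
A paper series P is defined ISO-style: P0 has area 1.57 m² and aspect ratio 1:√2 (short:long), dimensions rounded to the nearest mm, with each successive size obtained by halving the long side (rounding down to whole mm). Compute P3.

Let P0's short side be w mm. w · w√2 = 1.57 m² = 1,570,000 mm², so w ≈ 1053.6 mm and w√2 ≈ 1490.1 mm → P0 = 1054 × 1490 mm.
P1: ⌊1490/2⌋ × 1054 = 745 × 1054 mm
P2: ⌊1054/2⌋ × 745 = 527 × 745 mm
P3: ⌊745/2⌋ × 527 = 372 × 527 mm

372 × 527 mm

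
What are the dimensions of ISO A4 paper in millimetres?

A0 = 841 × 1189 mm (A0 has area 1 m², aspect 1:√2).
A1: ⌊1189/2⌋ × 841 = 594 × 841 mm
A2: ⌊841/2⌋ × 594 = 420 × 594 mm
A3: ⌊594/2⌋ × 420 = 297 × 420 mm
A4: ⌊420/2⌋ × 297 = 210 × 297 mm

210 × 297 mm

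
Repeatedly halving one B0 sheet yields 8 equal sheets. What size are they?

8 = 2^3, so 3 halving steps.
B0 → B1 → … → B3 after 3 steps.

B3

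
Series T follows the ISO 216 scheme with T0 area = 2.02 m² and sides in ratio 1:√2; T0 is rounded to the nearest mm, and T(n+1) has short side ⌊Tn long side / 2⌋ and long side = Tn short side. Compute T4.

298 × 422 mm

Let T0's short side be w mm. w · w√2 = 2.02 m² = 2,020,000 mm², so w ≈ 1195.1 mm and w√2 ≈ 1690.2 mm → T0 = 1195 × 1690 mm.
T1: ⌊1690/2⌋ × 1195 = 845 × 1195 mm
T2: ⌊1195/2⌋ × 845 = 597 × 845 mm
T3: ⌊845/2⌋ × 597 = 422 × 597 mm
T4: ⌊597/2⌋ × 422 = 298 × 422 mm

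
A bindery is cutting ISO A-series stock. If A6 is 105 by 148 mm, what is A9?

37 × 52 mm

A7: ⌊148/2⌋ × 105 = 74 × 105 mm
A8: ⌊105/2⌋ × 74 = 52 × 74 mm
A9: ⌊74/2⌋ × 52 = 37 × 52 mm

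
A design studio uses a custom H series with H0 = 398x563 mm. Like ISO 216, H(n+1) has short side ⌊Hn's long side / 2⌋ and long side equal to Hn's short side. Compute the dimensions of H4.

H1: ⌊563/2⌋ × 398 = 281 × 398 mm
H2: ⌊398/2⌋ × 281 = 199 × 281 mm
H3: ⌊281/2⌋ × 199 = 140 × 199 mm
H4: ⌊199/2⌋ × 140 = 99 × 140 mm

99 × 140 mm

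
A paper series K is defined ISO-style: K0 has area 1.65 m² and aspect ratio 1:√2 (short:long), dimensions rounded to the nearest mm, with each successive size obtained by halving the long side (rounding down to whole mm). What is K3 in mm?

Let K0's short side be w mm. w · w√2 = 1.65 m² = 1,650,000 mm², so w ≈ 1080.2 mm and w√2 ≈ 1527.6 mm → K0 = 1080 × 1528 mm.
K1: ⌊1528/2⌋ × 1080 = 764 × 1080 mm
K2: ⌊1080/2⌋ × 764 = 540 × 764 mm
K3: ⌊764/2⌋ × 540 = 382 × 540 mm

382 × 540 mm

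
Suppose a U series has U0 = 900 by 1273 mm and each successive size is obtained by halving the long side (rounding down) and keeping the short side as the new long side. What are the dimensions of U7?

U1 = 636 × 900 mm (from U0 by 1 halving).
U2: ⌊900/2⌋ × 636 = 450 × 636 mm
U3: ⌊636/2⌋ × 450 = 318 × 450 mm
U4: ⌊450/2⌋ × 318 = 225 × 318 mm
U5: ⌊318/2⌋ × 225 = 159 × 225 mm
U6: ⌊225/2⌋ × 159 = 112 × 159 mm
U7: ⌊159/2⌋ × 112 = 79 × 112 mm

79 × 112 mm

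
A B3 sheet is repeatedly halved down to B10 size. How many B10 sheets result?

128

Each ISO step halves the sheet: 1 × B3 → 2 × B4 → 4 × B5 → 8 × B6 → …
From B3 to B10 is 7 halving steps: 2^7 = 128.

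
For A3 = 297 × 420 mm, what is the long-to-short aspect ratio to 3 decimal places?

1.414

420 / 297 = 1.414
Matches √2 ≈ 1.414 — the ISO 216 defining ratio.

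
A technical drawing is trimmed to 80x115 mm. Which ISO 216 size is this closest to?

C7 (81 × 114 mm)

Aspect ratio 115/80 ≈ 1.438 (ISO target is √2 ≈ 1.414).
In the C-series (envelope sizes, between A and B): C7 = 81 × 114 mm.
Off by 2 mm total — nearest standard size.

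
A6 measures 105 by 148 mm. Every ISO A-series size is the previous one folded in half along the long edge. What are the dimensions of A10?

A7: ⌊148/2⌋ × 105 = 74 × 105 mm
A8: ⌊105/2⌋ × 74 = 52 × 74 mm
A9: ⌊74/2⌋ × 52 = 37 × 52 mm
A10: ⌊52/2⌋ × 37 = 26 × 37 mm

26 × 37 mm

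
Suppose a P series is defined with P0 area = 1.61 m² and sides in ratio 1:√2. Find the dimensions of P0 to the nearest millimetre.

Let the short side be w mm. Then w · w√2 = 1.61 m² = 1,610,000 mm².
w² = 1,610,000/√2, so w ≈ 1067.0 mm; long side = w√2 ≈ 1508.9 mm.

1067 × 1509 mm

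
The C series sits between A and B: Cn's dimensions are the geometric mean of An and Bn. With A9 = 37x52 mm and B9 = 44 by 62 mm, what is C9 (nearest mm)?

Short side: √(37 · 44) = √1628 ≈ 40.3 → 40 mm
Long side: √(52 · 62) = √3224 ≈ 56.8 → 57 mm

40 × 57 mm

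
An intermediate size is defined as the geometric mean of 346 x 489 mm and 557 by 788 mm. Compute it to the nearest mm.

439 × 621 mm

Short side: √(346 · 557) = √192722 ≈ 439.0 → 439 mm
Long side: √(489 · 788) = √385332 ≈ 620.8 → 621 mm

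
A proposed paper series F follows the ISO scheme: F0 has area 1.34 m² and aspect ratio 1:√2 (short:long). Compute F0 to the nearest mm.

Let the short side be w mm. Then w · w√2 = 1.34 m² = 1,340,000 mm².
w² = 1,340,000/√2, so w ≈ 973.4 mm; long side = w√2 ≈ 1376.6 mm.

973 × 1377 mm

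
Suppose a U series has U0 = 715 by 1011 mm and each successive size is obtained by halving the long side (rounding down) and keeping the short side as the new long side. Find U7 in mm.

63 × 89 mm

U1 = 505 × 715 mm (from U0 by 1 halving).
U2: ⌊715/2⌋ × 505 = 357 × 505 mm
U3: ⌊505/2⌋ × 357 = 252 × 357 mm
U4: ⌊357/2⌋ × 252 = 178 × 252 mm
U5: ⌊252/2⌋ × 178 = 126 × 178 mm
U6: ⌊178/2⌋ × 126 = 89 × 126 mm
U7: ⌊126/2⌋ × 89 = 63 × 89 mm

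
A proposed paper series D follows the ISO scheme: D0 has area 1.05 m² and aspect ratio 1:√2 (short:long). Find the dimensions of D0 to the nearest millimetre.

Let the short side be w mm. Then w · w√2 = 1.05 m² = 1,050,000 mm².
w² = 1,050,000/√2, so w ≈ 861.7 mm; long side = w√2 ≈ 1218.6 mm.

862 × 1219 mm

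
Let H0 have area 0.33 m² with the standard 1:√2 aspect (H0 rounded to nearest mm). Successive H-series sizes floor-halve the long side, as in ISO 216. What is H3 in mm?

Let H0's short side be w mm. w · w√2 = 0.33 m² = 330,000 mm², so w ≈ 483.1 mm and w√2 ≈ 683.1 mm → H0 = 483 × 683 mm.
H1: ⌊683/2⌋ × 483 = 341 × 483 mm
H2: ⌊483/2⌋ × 341 = 241 × 341 mm
H3: ⌊341/2⌋ × 241 = 170 × 241 mm

170 × 241 mm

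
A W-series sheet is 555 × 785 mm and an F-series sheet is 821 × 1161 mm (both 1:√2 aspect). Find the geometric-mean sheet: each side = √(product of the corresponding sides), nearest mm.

675 × 955 mm

Short side: √(555 · 821) = √455655 ≈ 675.0 → 675 mm
Long side: √(785 · 1161) = √911385 ≈ 954.7 → 955 mm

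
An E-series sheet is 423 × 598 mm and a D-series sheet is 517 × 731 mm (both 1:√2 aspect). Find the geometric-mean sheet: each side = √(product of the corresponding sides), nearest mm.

468 × 661 mm

Short side: √(423 · 517) = √218691 ≈ 467.6 → 468 mm
Long side: √(598 · 731) = √437138 ≈ 661.2 → 661 mm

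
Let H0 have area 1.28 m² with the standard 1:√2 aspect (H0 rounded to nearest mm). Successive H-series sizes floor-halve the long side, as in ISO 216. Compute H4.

Let H0's short side be w mm. w · w√2 = 1.28 m² = 1,280,000 mm², so w ≈ 951.4 mm and w√2 ≈ 1345.4 mm → H0 = 951 × 1345 mm.
H1: ⌊1345/2⌋ × 951 = 672 × 951 mm
H2: ⌊951/2⌋ × 672 = 475 × 672 mm
H3: ⌊672/2⌋ × 475 = 336 × 475 mm
H4: ⌊475/2⌋ × 336 = 237 × 336 mm

237 × 336 mm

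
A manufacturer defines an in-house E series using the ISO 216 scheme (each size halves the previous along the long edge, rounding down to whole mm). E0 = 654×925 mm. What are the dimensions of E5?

115 × 163 mm

E1: ⌊925/2⌋ × 654 = 462 × 654 mm
E2: ⌊654/2⌋ × 462 = 327 × 462 mm
E3: ⌊462/2⌋ × 327 = 231 × 327 mm
E4: ⌊327/2⌋ × 231 = 163 × 231 mm
E5: ⌊231/2⌋ × 163 = 115 × 163 mm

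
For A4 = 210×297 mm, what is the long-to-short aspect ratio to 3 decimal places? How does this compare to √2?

297 / 210 = 1.414
Matches √2 ≈ 1.414 — the ISO 216 defining ratio.

1.414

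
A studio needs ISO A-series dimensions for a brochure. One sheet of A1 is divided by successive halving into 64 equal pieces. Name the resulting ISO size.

A7

64 = 2^6, so 6 halving steps.
A1 → A2 → … → A7 after 6 steps.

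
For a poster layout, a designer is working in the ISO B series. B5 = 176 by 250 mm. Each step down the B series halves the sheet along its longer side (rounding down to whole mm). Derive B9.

44 × 62 mm

B6: ⌊250/2⌋ × 176 = 125 × 176 mm
B7: ⌊176/2⌋ × 125 = 88 × 125 mm
B8: ⌊125/2⌋ × 88 = 62 × 88 mm
B9: ⌊88/2⌋ × 62 = 44 × 62 mm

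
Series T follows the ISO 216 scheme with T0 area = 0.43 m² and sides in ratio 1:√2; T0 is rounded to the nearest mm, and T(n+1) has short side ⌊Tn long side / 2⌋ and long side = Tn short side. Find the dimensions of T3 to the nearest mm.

195 × 275 mm

Let T0's short side be w mm. w · w√2 = 0.43 m² = 430,000 mm², so w ≈ 551.4 mm and w√2 ≈ 779.8 mm → T0 = 551 × 780 mm.
T1: ⌊780/2⌋ × 551 = 390 × 551 mm
T2: ⌊551/2⌋ × 390 = 275 × 390 mm
T3: ⌊390/2⌋ × 275 = 195 × 275 mm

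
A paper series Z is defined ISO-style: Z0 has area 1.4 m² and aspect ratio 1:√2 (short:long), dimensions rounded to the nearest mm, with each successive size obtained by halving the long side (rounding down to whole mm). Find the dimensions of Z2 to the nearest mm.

497 × 703 mm

Let Z0's short side be w mm. w · w√2 = 1.4 m² = 1,400,000 mm², so w ≈ 995.0 mm and w√2 ≈ 1407.1 mm → Z0 = 995 × 1407 mm.
Z1: ⌊1407/2⌋ × 995 = 703 × 995 mm
Z2: ⌊995/2⌋ × 703 = 497 × 703 mm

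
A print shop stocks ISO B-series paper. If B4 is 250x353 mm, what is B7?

B5: ⌊353/2⌋ × 250 = 176 × 250 mm
B6: ⌊250/2⌋ × 176 = 125 × 176 mm
B7: ⌊176/2⌋ × 125 = 88 × 125 mm

88 × 125 mm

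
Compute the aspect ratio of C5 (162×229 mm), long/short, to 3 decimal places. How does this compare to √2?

229 / 162 = 1.414
Matches √2 ≈ 1.414 — the ISO 216 defining ratio.

1.414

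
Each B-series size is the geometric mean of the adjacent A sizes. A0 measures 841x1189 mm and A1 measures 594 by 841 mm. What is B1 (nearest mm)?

Short side: √(841 · 594) = √499554 ≈ 706.8 → 707 mm
Long side: √(1189 · 841) = √999949 ≈ 1000.0 → 1000 mm

707 × 1000 mm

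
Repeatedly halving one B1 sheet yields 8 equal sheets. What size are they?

8 = 2^3, so 3 halving steps.
B1 → B2 → … → B4 after 3 steps.

B4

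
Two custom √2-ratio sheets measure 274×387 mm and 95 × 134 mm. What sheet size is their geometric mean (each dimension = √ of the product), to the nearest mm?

161 × 228 mm

Short side: √(274 · 95) = √26030 ≈ 161.3 → 161 mm
Long side: √(387 · 134) = √51858 ≈ 227.7 → 228 mm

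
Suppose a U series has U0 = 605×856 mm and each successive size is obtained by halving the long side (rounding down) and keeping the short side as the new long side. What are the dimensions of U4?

U1: ⌊856/2⌋ × 605 = 428 × 605 mm
U2: ⌊605/2⌋ × 428 = 302 × 428 mm
U3: ⌊428/2⌋ × 302 = 214 × 302 mm
U4: ⌊302/2⌋ × 214 = 151 × 214 mm

151 × 214 mm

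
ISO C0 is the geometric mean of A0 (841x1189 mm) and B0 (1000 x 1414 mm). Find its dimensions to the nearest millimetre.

Short: √(841 · 1000) = √841000 ≈ 917.1 mm.
Long: √(1189 · 1414) = √1681246 ≈ 1296.6 mm.

917 × 1297 mm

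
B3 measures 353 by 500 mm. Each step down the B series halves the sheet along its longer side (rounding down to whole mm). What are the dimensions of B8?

62 × 88 mm

B4: ⌊500/2⌋ × 353 = 250 × 353 mm
B5: ⌊353/2⌋ × 250 = 176 × 250 mm
B6: ⌊250/2⌋ × 176 = 125 × 176 mm
B7: ⌊176/2⌋ × 125 = 88 × 125 mm
B8: ⌊125/2⌋ × 88 = 62 × 88 mm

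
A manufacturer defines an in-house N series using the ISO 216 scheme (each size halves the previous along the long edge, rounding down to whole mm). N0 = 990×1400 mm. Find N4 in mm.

247 × 350 mm

N1: ⌊1400/2⌋ × 990 = 700 × 990 mm
N2: ⌊990/2⌋ × 700 = 495 × 700 mm
N3: ⌊700/2⌋ × 495 = 350 × 495 mm
N4: ⌊495/2⌋ × 350 = 247 × 350 mm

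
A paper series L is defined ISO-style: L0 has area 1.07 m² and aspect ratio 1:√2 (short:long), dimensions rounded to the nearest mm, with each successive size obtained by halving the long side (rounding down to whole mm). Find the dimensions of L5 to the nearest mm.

Let L0's short side be w mm. w · w√2 = 1.07 m² = 1,070,000 mm², so w ≈ 869.8 mm and w√2 ≈ 1230.1 mm → L0 = 870 × 1230 mm.
L1: ⌊1230/2⌋ × 870 = 615 × 870 mm
L2: ⌊870/2⌋ × 615 = 435 × 615 mm
L3: ⌊615/2⌋ × 435 = 307 × 435 mm
L4: ⌊435/2⌋ × 307 = 217 × 307 mm
L5: ⌊307/2⌋ × 217 = 153 × 217 mm

153 × 217 mm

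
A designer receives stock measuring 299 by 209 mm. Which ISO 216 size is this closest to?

A4 (210 × 297 mm)

Aspect ratio 299/209 ≈ 1.431 (ISO target is √2 ≈ 1.414).
In the A-series (A0 area = 1 m²): A4 = 210 × 297 mm.
Off by 3 mm total — nearest standard size.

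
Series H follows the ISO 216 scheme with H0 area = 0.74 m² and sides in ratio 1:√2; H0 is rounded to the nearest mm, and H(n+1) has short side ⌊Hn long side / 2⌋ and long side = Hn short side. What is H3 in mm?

255 × 361 mm

Let H0's short side be w mm. w · w√2 = 0.74 m² = 740,000 mm², so w ≈ 723.4 mm and w√2 ≈ 1023.0 mm → H0 = 723 × 1023 mm.
H1: ⌊1023/2⌋ × 723 = 511 × 723 mm
H2: ⌊723/2⌋ × 511 = 361 × 511 mm
H3: ⌊511/2⌋ × 361 = 255 × 361 mm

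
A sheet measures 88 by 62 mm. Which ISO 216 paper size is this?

Aspect ratio 88/62 ≈ 1.419 — close to the ISO √2 ≈ 1.414.
In the B-series (B0 = 1000 × 1414 mm): B8 = 62 × 88 mm.

B8 (62 × 88 mm)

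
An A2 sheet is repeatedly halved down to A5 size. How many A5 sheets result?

8

A2 = 420 × 594 mm; A5 = 148 × 210 mm.
Each halving step doubles the count; 3 steps from A2 to A5.
2^3 = 8.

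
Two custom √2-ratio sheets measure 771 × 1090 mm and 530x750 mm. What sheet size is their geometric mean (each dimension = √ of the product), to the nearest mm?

Short side: √(771 · 530) = √408630 ≈ 639.2 → 639 mm
Long side: √(1090 · 750) = √817500 ≈ 904.2 → 904 mm

639 × 904 mm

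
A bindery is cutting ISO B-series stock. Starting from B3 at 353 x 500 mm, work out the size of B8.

B4: ⌊500/2⌋ × 353 = 250 × 353 mm
B5: ⌊353/2⌋ × 250 = 176 × 250 mm
B6: ⌊250/2⌋ × 176 = 125 × 176 mm
B7: ⌊176/2⌋ × 125 = 88 × 125 mm
B8: ⌊125/2⌋ × 88 = 62 × 88 mm

62 × 88 mm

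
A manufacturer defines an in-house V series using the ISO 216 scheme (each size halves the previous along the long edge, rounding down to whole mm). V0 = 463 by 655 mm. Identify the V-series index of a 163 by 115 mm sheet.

V4

V0: 463 × 655 mm
V1: 327 × 463 mm
V2: 231 × 327 mm
V3: 163 × 231 mm
V4: 115 × 163 mm
V5: 81 × 115 mm
→ matches V4.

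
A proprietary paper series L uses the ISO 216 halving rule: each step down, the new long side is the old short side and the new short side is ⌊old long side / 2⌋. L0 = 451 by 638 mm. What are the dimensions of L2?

L1: ⌊638/2⌋ × 451 = 319 × 451 mm
L2: ⌊451/2⌋ × 319 = 225 × 319 mm

225 × 319 mm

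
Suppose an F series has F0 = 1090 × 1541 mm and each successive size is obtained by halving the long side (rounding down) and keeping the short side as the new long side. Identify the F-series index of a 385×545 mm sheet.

F3

F0: 1090 × 1541 mm
F1: 770 × 1090 mm
F2: 545 × 770 mm
F3: 385 × 545 mm
F4: 272 × 385 mm
→ matches F3.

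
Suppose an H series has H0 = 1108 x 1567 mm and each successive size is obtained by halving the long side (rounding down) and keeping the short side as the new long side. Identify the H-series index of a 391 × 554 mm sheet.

H3

H0: 1108 × 1567 mm
H1: 783 × 1108 mm
H2: 554 × 783 mm
H3: 391 × 554 mm
H4: 277 × 391 mm
→ matches H3.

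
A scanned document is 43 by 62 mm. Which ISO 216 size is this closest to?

Aspect ratio 62/43 ≈ 1.442 (ISO target is √2 ≈ 1.414).
In the B-series (B0 = 1000 × 1414 mm): B9 = 44 × 62 mm.
Off by 1 mm total — nearest standard size.

B9 (44 × 62 mm)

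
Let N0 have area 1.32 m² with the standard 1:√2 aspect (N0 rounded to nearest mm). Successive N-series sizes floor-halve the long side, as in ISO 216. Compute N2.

Let N0's short side be w mm. w · w√2 = 1.32 m² = 1,320,000 mm², so w ≈ 966.1 mm and w√2 ≈ 1366.3 mm → N0 = 966 × 1366 mm.
N1: ⌊1366/2⌋ × 966 = 683 × 966 mm
N2: ⌊966/2⌋ × 683 = 483 × 683 mm

483 × 683 mm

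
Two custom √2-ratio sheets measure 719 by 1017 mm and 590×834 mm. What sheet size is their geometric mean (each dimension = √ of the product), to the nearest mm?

Short side: √(719 · 590) = √424210 ≈ 651.3 → 651 mm
Long side: √(1017 · 834) = √848178 ≈ 921.0 → 921 mm

651 × 921 mm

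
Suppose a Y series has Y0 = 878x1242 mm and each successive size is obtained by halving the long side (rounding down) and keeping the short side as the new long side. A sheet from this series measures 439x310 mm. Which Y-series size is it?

Y3

Y0: 878 × 1242 mm
Y1: 621 × 878 mm
Y2: 439 × 621 mm
Y3: 310 × 439 mm
Y4: 219 × 310 mm
→ matches Y3.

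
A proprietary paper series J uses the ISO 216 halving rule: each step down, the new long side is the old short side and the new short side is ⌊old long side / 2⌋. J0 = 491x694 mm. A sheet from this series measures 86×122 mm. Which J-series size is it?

J0: 491 × 694 mm
J1: 347 × 491 mm
J2: 245 × 347 mm
J3: 173 × 245 mm
J4: 122 × 173 mm
J5: 86 × 122 mm
J6: 61 × 86 mm
→ matches J5.

J5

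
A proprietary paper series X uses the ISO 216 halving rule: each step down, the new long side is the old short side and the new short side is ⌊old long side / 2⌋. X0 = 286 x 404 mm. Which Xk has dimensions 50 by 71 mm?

X5

X0: 286 × 404 mm
X1: 202 × 286 mm
X2: 143 × 202 mm
X3: 101 × 143 mm
X4: 71 × 101 mm
X5: 50 × 71 mm
X6: 35 × 50 mm
→ matches X5.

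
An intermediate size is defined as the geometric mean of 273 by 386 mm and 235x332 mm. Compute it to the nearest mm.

253 × 358 mm

Short side: √(273 · 235) = √64155 ≈ 253.3 → 253 mm
Long side: √(386 · 332) = √128152 ≈ 358.0 → 358 mm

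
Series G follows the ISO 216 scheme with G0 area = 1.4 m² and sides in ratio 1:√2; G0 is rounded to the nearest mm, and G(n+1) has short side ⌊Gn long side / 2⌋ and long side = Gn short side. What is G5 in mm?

175 × 248 mm

Let G0's short side be w mm. w · w√2 = 1.4 m² = 1,400,000 mm², so w ≈ 995.0 mm and w√2 ≈ 1407.1 mm → G0 = 995 × 1407 mm.
G1: ⌊1407/2⌋ × 995 = 703 × 995 mm
G2: ⌊995/2⌋ × 703 = 497 × 703 mm
G3: ⌊703/2⌋ × 497 = 351 × 497 mm
G4: ⌊497/2⌋ × 351 = 248 × 351 mm
G5: ⌊351/2⌋ × 248 = 175 × 248 mm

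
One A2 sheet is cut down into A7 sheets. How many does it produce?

32

Each ISO step halves the sheet: 1 × A2 → 2 × A3 → 4 × A4 → 8 × A5 → …
From A2 to A7 is 5 halving steps: 2^5 = 32.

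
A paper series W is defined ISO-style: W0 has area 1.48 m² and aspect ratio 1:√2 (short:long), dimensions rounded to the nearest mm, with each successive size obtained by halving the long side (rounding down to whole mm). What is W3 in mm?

Let W0's short side be w mm. w · w√2 = 1.48 m² = 1,480,000 mm², so w ≈ 1023.0 mm and w√2 ≈ 1446.7 mm → W0 = 1023 × 1447 mm.
W1: ⌊1447/2⌋ × 1023 = 723 × 1023 mm
W2: ⌊1023/2⌋ × 723 = 511 × 723 mm
W3: ⌊723/2⌋ × 511 = 361 × 511 mm

361 × 511 mm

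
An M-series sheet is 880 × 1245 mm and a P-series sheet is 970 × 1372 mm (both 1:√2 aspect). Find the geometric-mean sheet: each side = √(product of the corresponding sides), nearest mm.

924 × 1307 mm

Short side: √(880 · 970) = √853600 ≈ 923.9 → 924 mm
Long side: √(1245 · 1372) = √1708140 ≈ 1307.0 → 1307 mm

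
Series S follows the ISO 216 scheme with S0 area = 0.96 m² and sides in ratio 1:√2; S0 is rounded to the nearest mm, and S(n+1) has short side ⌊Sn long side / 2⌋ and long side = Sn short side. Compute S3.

Let S0's short side be w mm. w · w√2 = 0.96 m² = 960,000 mm², so w ≈ 823.9 mm and w√2 ≈ 1165.2 mm → S0 = 824 × 1165 mm.
S1: ⌊1165/2⌋ × 824 = 582 × 824 mm
S2: ⌊824/2⌋ × 582 = 412 × 582 mm
S3: ⌊582/2⌋ × 412 = 291 × 412 mm

291 × 412 mm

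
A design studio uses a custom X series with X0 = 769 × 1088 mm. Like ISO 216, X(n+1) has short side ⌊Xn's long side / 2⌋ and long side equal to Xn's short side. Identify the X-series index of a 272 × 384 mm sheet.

X0: 769 × 1088 mm
X1: 544 × 769 mm
X2: 384 × 544 mm
X3: 272 × 384 mm
X4: 192 × 272 mm
→ matches X3.

X3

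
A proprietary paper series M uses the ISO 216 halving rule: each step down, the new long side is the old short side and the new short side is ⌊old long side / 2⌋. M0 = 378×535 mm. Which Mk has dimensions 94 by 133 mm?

M4

M0: 378 × 535 mm
M1: 267 × 378 mm
M2: 189 × 267 mm
M3: 133 × 189 mm
M4: 94 × 133 mm
M5: 66 × 94 mm
→ matches M4.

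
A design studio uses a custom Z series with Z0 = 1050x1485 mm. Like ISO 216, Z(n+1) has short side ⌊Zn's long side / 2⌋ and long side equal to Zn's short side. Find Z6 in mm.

131 × 185 mm

Z1 = 742 × 1050 mm (from Z0 by 1 halving).
Z2: ⌊1050/2⌋ × 742 = 525 × 742 mm
Z3: ⌊742/2⌋ × 525 = 371 × 525 mm
Z4: ⌊525/2⌋ × 371 = 262 × 371 mm
Z5: ⌊371/2⌋ × 262 = 185 × 262 mm
Z6: ⌊262/2⌋ × 185 = 131 × 185 mm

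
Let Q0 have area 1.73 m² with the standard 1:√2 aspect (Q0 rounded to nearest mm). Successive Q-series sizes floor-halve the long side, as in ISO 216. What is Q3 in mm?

Let Q0's short side be w mm. w · w√2 = 1.73 m² = 1,730,000 mm², so w ≈ 1106.0 mm and w√2 ≈ 1564.2 mm → Q0 = 1106 × 1564 mm.
Q1: ⌊1564/2⌋ × 1106 = 782 × 1106 mm
Q2: ⌊1106/2⌋ × 782 = 553 × 782 mm
Q3: ⌊782/2⌋ × 553 = 391 × 553 mm

391 × 553 mm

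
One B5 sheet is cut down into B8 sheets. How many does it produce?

8

B5 = 176 × 250 mm; B8 = 62 × 88 mm.
Each halving step doubles the count; 3 steps from B5 to B8.
2^3 = 8.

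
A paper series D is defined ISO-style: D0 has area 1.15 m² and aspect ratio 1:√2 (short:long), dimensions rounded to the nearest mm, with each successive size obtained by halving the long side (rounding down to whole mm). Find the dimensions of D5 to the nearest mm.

159 × 225 mm

Let D0's short side be w mm. w · w√2 = 1.15 m² = 1,150,000 mm², so w ≈ 901.8 mm and w√2 ≈ 1275.3 mm → D0 = 902 × 1275 mm.
D1: ⌊1275/2⌋ × 902 = 637 × 902 mm
D2: ⌊902/2⌋ × 637 = 451 × 637 mm
D3: ⌊637/2⌋ × 451 = 318 × 451 mm
D4: ⌊451/2⌋ × 318 = 225 × 318 mm
D5: ⌊318/2⌋ × 225 = 159 × 225 mm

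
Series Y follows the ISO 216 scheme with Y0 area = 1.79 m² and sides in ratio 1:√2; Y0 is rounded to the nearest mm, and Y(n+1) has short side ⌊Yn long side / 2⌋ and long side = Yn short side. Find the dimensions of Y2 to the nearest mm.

562 × 795 mm

Let Y0's short side be w mm. w · w√2 = 1.79 m² = 1,790,000 mm², so w ≈ 1125.0 mm and w√2 ≈ 1591.1 mm → Y0 = 1125 × 1591 mm.
Y1: ⌊1591/2⌋ × 1125 = 795 × 1125 mm
Y2: ⌊1125/2⌋ × 795 = 562 × 795 mm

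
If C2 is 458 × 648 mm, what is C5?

162 × 229 mm

C3: ⌊648/2⌋ × 458 = 324 × 458 mm
C4: ⌊458/2⌋ × 324 = 229 × 324 mm
C5: ⌊324/2⌋ × 229 = 162 × 229 mm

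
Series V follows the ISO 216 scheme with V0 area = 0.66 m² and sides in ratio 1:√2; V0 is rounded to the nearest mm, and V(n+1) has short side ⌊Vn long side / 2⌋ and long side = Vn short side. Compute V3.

241 × 341 mm

Let V0's short side be w mm. w · w√2 = 0.66 m² = 660,000 mm², so w ≈ 683.1 mm and w√2 ≈ 966.1 mm → V0 = 683 × 966 mm.
V1: ⌊966/2⌋ × 683 = 483 × 683 mm
V2: ⌊683/2⌋ × 483 = 341 × 483 mm
V3: ⌊483/2⌋ × 341 = 241 × 341 mm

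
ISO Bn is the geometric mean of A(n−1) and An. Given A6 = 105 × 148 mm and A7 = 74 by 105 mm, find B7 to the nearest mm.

Short side: √(105 · 74) = √7770 ≈ 88.1 → 88 mm
Long side: √(148 · 105) = √15540 ≈ 124.7 → 125 mm

88 × 125 mm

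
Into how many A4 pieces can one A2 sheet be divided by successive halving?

Each ISO step halves the sheet: 1 × A2 → 2 × A3 → 4 × A4
From A2 to A4 is 2 halving steps: 2^2 = 4.

4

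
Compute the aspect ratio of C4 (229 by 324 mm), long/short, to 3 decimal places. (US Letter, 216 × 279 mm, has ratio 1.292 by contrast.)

1.415

324 / 229 = 1.415
Matches √2 ≈ 1.414 — the ISO 216 defining ratio.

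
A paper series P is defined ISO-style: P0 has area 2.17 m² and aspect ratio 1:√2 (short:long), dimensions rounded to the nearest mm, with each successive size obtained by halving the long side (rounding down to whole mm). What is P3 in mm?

438 × 619 mm

Let P0's short side be w mm. w · w√2 = 2.17 m² = 2,170,000 mm², so w ≈ 1238.7 mm and w√2 ≈ 1751.8 mm → P0 = 1239 × 1752 mm.
P1: ⌊1752/2⌋ × 1239 = 876 × 1239 mm
P2: ⌊1239/2⌋ × 876 = 619 × 876 mm
P3: ⌊876/2⌋ × 619 = 438 × 619 mm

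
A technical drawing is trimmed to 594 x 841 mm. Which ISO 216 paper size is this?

A1 (594 × 841 mm)

Aspect ratio 841/594 ≈ 1.416 — close to the ISO √2 ≈ 1.414.
In the A-series (A0 area = 1 m²): A1 = 594 × 841 mm.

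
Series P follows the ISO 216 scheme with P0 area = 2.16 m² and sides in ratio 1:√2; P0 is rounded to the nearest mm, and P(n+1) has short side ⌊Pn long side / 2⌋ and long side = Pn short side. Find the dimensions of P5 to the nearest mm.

Let P0's short side be w mm. w · w√2 = 2.16 m² = 2,160,000 mm², so w ≈ 1235.9 mm and w√2 ≈ 1747.8 mm → P0 = 1236 × 1748 mm.
P1: ⌊1748/2⌋ × 1236 = 874 × 1236 mm
P2: ⌊1236/2⌋ × 874 = 618 × 874 mm
P3: ⌊874/2⌋ × 618 = 437 × 618 mm
P4: ⌊618/2⌋ × 437 = 309 × 437 mm
P5: ⌊437/2⌋ × 309 = 218 × 309 mm

218 × 309 mm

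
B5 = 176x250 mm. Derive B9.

44 × 62 mm

B6: ⌊250/2⌋ × 176 = 125 × 176 mm
B7: ⌊176/2⌋ × 125 = 88 × 125 mm
B8: ⌊125/2⌋ × 88 = 62 × 88 mm
B9: ⌊88/2⌋ × 62 = 44 × 62 mm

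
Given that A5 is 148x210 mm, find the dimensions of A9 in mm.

A6: ⌊210/2⌋ × 148 = 105 × 148 mm
A7: ⌊148/2⌋ × 105 = 74 × 105 mm
A8: ⌊105/2⌋ × 74 = 52 × 74 mm
A9: ⌊74/2⌋ × 52 = 37 × 52 mm

37 × 52 mm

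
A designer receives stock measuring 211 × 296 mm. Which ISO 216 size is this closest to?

A4 (210 × 297 mm)

Aspect ratio 296/211 ≈ 1.403 — close to the ISO √2 ≈ 1.414.
In the A-series (A0 area = 1 m²): A4 = 210 × 297 mm.
Off by 2 mm total — nearest standard size.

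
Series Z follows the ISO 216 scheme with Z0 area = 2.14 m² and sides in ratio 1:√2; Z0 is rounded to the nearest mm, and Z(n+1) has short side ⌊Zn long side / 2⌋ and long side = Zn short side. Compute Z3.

Let Z0's short side be w mm. w · w√2 = 2.14 m² = 2,140,000 mm², so w ≈ 1230.1 mm and w√2 ≈ 1739.7 mm → Z0 = 1230 × 1740 mm.
Z1: ⌊1740/2⌋ × 1230 = 870 × 1230 mm
Z2: ⌊1230/2⌋ × 870 = 615 × 870 mm
Z3: ⌊870/2⌋ × 615 = 435 × 615 mm

435 × 615 mm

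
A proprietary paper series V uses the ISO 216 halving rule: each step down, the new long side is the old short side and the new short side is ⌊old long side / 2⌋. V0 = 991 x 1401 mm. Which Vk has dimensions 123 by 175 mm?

V0: 991 × 1401 mm
V1: 700 × 991 mm
V2: 495 × 700 mm
V3: 350 × 495 mm
V4: 247 × 350 mm
V5: 175 × 247 mm
V6: 123 × 175 mm
V7: 87 × 123 mm
→ matches V6.

V6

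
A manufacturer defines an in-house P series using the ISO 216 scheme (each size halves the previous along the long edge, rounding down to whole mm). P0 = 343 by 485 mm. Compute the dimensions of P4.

85 × 121 mm

P1: ⌊485/2⌋ × 343 = 242 × 343 mm
P2: ⌊343/2⌋ × 242 = 171 × 242 mm
P3: ⌊242/2⌋ × 171 = 121 × 171 mm
P4: ⌊171/2⌋ × 121 = 85 × 121 mm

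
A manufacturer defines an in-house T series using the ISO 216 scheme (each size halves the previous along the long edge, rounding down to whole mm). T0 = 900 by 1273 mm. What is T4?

T1: ⌊1273/2⌋ × 900 = 636 × 900 mm
T2: ⌊900/2⌋ × 636 = 450 × 636 mm
T3: ⌊636/2⌋ × 450 = 318 × 450 mm
T4: ⌊450/2⌋ × 318 = 225 × 318 mm

225 × 318 mm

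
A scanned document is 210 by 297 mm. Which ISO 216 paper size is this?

A4 (210 × 297 mm)

Aspect ratio 297/210 ≈ 1.414 — close to the ISO √2 ≈ 1.414.
In the A-series (A0 area = 1 m²): A4 = 210 × 297 mm.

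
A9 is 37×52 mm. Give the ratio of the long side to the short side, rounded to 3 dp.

52 / 37 = 1.405
ISO 216 targets √2 ≈ 1.414; the -0.009 deviation is from mm rounding.

1.405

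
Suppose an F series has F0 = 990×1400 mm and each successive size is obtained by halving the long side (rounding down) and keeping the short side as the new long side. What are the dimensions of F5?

175 × 247 mm

F1: ⌊1400/2⌋ × 990 = 700 × 990 mm
F2: ⌊990/2⌋ × 700 = 495 × 700 mm
F3: ⌊700/2⌋ × 495 = 350 × 495 mm
F4: ⌊495/2⌋ × 350 = 247 × 350 mm
F5: ⌊350/2⌋ × 247 = 175 × 247 mm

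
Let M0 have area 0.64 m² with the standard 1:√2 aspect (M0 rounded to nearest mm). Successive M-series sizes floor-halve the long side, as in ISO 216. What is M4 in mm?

Let M0's short side be w mm. w · w√2 = 0.64 m² = 640,000 mm², so w ≈ 672.7 mm and w√2 ≈ 951.4 mm → M0 = 673 × 951 mm.
M1: ⌊951/2⌋ × 673 = 475 × 673 mm
M2: ⌊673/2⌋ × 475 = 336 × 475 mm
M3: ⌊475/2⌋ × 336 = 237 × 336 mm
M4: ⌊336/2⌋ × 237 = 168 × 237 mm

168 × 237 mm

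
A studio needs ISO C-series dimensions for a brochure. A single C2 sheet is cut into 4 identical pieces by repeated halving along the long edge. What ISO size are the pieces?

4 = 2^2, so 2 halving steps.
C2 → C3 → … → C4 after 2 steps.

C4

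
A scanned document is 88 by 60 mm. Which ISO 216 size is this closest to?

Aspect ratio 88/60 ≈ 1.467 (ISO target is √2 ≈ 1.414).
In the B-series (B0 = 1000 × 1414 mm): B8 = 62 × 88 mm.
Off by 2 mm total — nearest standard size.

B8 (62 × 88 mm)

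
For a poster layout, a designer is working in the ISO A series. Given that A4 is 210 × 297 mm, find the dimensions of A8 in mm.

A5: ⌊297/2⌋ × 210 = 148 × 210 mm
A6: ⌊210/2⌋ × 148 = 105 × 148 mm
A7: ⌊148/2⌋ × 105 = 74 × 105 mm
A8: ⌊105/2⌋ × 74 = 52 × 74 mm

52 × 74 mm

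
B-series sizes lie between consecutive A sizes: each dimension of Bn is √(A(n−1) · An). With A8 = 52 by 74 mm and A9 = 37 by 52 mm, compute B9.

Short side: √(52 · 37) = √1924 ≈ 43.9 → 44 mm
Long side: √(74 · 52) = √3848 ≈ 62.0 → 62 mm

44 × 62 mm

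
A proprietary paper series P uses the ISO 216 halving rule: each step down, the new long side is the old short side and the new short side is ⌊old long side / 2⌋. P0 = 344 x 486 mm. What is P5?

60 × 86 mm

P1: ⌊486/2⌋ × 344 = 243 × 344 mm
P2: ⌊344/2⌋ × 243 = 172 × 243 mm
P3: ⌊243/2⌋ × 172 = 121 × 172 mm
P4: ⌊172/2⌋ × 121 = 86 × 121 mm
P5: ⌊121/2⌋ × 86 = 60 × 86 mm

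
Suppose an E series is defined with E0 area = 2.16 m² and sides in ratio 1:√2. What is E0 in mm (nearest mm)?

Let the short side be w mm. Then w · w√2 = 2.16 m² = 2,160,000 mm².
w² = 2,160,000/√2, so w ≈ 1235.9 mm; long side = w√2 ≈ 1747.8 mm.

1236 × 1748 mm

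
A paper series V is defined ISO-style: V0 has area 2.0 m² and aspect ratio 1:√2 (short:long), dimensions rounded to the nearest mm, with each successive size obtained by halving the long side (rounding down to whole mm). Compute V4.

Let V0's short side be w mm. w · w√2 = 2.0 m² = 2,000,000 mm², so w ≈ 1189.2 mm and w√2 ≈ 1681.8 mm → V0 = 1189 × 1682 mm.
V1: ⌊1682/2⌋ × 1189 = 841 × 1189 mm
V2: ⌊1189/2⌋ × 841 = 594 × 841 mm
V3: ⌊841/2⌋ × 594 = 420 × 594 mm
V4: ⌊594/2⌋ × 420 = 297 × 420 mm

297 × 420 mm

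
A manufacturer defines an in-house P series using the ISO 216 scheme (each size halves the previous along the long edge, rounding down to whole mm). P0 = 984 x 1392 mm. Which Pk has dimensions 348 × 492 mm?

P0: 984 × 1392 mm
P1: 696 × 984 mm
P2: 492 × 696 mm
P3: 348 × 492 mm
P4: 246 × 348 mm
→ matches P3.

P3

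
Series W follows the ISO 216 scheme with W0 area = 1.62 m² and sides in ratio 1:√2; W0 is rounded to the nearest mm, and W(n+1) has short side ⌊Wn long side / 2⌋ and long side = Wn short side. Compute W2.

535 × 757 mm

Let W0's short side be w mm. w · w√2 = 1.62 m² = 1,620,000 mm², so w ≈ 1070.3 mm and w√2 ≈ 1513.6 mm → W0 = 1070 × 1514 mm.
W1: ⌊1514/2⌋ × 1070 = 757 × 1070 mm
W2: ⌊1070/2⌋ × 757 = 535 × 757 mm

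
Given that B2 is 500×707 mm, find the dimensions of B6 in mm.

B3: ⌊707/2⌋ × 500 = 353 × 500 mm
B4: ⌊500/2⌋ × 353 = 250 × 353 mm
B5: ⌊353/2⌋ × 250 = 176 × 250 mm
B6: ⌊250/2⌋ × 176 = 125 × 176 mm

125 × 176 mm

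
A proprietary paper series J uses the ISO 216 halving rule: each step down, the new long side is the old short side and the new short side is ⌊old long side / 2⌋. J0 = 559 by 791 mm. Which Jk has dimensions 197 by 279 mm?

J3

J0: 559 × 791 mm
J1: 395 × 559 mm
J2: 279 × 395 mm
J3: 197 × 279 mm
J4: 139 × 197 mm
→ matches J3.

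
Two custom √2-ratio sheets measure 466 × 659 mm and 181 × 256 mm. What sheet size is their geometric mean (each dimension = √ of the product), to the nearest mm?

290 × 411 mm

Short side: √(466 · 181) = √84346 ≈ 290.4 → 290 mm
Long side: √(659 · 256) = √168704 ≈ 410.7 → 411 mm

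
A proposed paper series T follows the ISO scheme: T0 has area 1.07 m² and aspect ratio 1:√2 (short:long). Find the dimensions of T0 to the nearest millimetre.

870 × 1230 mm

Let the short side be w mm. Then w · w√2 = 1.07 m² = 1,070,000 mm².
w² = 1,070,000/√2, so w ≈ 869.8 mm; long side = w√2 ≈ 1230.1 mm.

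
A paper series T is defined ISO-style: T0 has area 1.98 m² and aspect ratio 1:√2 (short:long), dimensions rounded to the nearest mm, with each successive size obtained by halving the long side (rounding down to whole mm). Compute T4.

Let T0's short side be w mm. w · w√2 = 1.98 m² = 1,980,000 mm², so w ≈ 1183.2 mm and w√2 ≈ 1673.4 mm → T0 = 1183 × 1673 mm.
T1: ⌊1673/2⌋ × 1183 = 836 × 1183 mm
T2: ⌊1183/2⌋ × 836 = 591 × 836 mm
T3: ⌊836/2⌋ × 591 = 418 × 591 mm
T4: ⌊591/2⌋ × 418 = 295 × 418 mm

295 × 418 mm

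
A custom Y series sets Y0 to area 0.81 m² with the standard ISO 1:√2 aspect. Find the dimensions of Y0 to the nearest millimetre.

757 × 1070 mm

Let the short side be w mm. Then w · w√2 = 0.81 m² = 810,000 mm².
w² = 810,000/√2, so w ≈ 756.8 mm; long side = w√2 ≈ 1070.3 mm.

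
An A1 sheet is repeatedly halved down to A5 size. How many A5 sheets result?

16

A1 = 594 × 841 mm; A5 = 148 × 210 mm.
Each halving step doubles the count; 4 steps from A1 to A5.
2^4 = 16.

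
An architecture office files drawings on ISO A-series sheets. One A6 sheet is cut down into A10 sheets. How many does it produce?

Each ISO step halves the sheet: 1 × A6 → 2 × A7 → 4 × A8 → 8 × A9 → …
From A6 to A10 is 4 halving steps: 2^4 = 16.

16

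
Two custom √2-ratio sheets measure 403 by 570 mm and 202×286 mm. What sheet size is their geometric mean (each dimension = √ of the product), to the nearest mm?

Short side: √(403 · 202) = √81406 ≈ 285.3 → 285 mm
Long side: √(570 · 286) = √163020 ≈ 403.8 → 404 mm

285 × 404 mm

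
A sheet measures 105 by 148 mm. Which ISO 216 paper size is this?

Aspect ratio 148/105 ≈ 1.410 — close to the ISO √2 ≈ 1.414.
In the A-series (A0 area = 1 m²): A6 = 105 × 148 mm.

A6 (105 × 148 mm)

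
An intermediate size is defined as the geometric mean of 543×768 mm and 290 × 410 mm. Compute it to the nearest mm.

397 × 561 mm

Short side: √(543 · 290) = √157470 ≈ 396.8 → 397 mm
Long side: √(768 · 410) = √314880 ≈ 561.1 → 561 mm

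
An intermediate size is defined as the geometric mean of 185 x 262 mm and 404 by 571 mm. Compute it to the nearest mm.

273 × 387 mm

Short side: √(185 · 404) = √74740 ≈ 273.4 → 273 mm
Long side: √(262 · 571) = √149602 ≈ 386.8 → 387 mm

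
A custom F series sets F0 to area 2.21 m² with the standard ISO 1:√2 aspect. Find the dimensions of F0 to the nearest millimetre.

Let the short side be w mm. Then w · w√2 = 2.21 m² = 2,210,000 mm².
w² = 2,210,000/√2, so w ≈ 1250.1 mm; long side = w√2 ≈ 1767.9 mm.

1250 × 1768 mm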